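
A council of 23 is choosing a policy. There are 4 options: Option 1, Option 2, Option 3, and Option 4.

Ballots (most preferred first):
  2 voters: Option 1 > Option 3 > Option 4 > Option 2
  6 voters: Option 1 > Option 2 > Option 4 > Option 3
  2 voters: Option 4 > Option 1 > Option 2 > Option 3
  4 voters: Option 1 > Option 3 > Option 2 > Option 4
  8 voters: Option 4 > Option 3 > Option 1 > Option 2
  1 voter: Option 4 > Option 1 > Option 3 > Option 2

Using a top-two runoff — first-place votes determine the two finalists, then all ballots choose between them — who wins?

Option 1

Round 1 first-place votes: Option 1 12, Option 2 0, Option 3 0, Option 4 11. Option 1 and Option 4 advance.
Runoff: Option 1 is ranked above Option 4 on 12 ballots, Option 4 above Option 1 on 11.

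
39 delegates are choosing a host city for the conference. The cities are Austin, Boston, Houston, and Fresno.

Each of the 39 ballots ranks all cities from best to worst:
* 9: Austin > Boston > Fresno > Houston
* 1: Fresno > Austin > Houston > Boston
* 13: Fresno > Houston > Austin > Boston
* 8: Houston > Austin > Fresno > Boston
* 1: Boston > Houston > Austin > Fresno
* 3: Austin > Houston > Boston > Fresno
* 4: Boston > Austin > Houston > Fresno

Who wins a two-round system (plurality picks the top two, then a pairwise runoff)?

Round 1 first-place votes: Austin 12, Boston 5, Houston 8, Fresno 14. Fresno and Austin advance.
Runoff: Fresno is ranked above Austin on 14 ballots, Austin above Fresno on 25.

Austin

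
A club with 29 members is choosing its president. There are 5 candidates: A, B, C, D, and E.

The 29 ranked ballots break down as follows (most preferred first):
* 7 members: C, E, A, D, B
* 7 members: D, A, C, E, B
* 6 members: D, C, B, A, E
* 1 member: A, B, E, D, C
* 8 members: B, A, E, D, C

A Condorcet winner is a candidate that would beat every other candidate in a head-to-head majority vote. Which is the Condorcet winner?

A vs B: 15–14
A vs C: 16–13
A vs D: 16–13
A vs E: 22–7
A beats every other candidate.

A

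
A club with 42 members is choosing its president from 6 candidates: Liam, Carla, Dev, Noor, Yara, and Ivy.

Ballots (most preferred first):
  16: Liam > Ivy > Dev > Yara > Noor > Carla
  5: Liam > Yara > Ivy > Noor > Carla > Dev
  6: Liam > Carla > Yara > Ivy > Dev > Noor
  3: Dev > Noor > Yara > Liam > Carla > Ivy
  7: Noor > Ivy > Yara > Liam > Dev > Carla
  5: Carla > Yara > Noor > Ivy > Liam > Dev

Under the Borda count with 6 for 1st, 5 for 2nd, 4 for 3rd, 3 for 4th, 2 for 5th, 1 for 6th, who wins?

Liam

Liam: 16×6 + 5×6 + 6×6 + 3×3 + 7×3 + 5×2 = 202
Carla: 16×1 + 5×2 + 6×5 + 3×2 + 7×1 + 5×6 = 99
Dev: 16×4 + 5×1 + 6×2 + 3×6 + 7×2 + 5×1 = 118
Noor: 16×2 + 5×3 + 6×1 + 3×5 + 7×6 + 5×4 = 130
Yara: 16×3 + 5×5 + 6×4 + 3×4 + 7×4 + 5×5 = 162
Ivy: 16×5 + 5×4 + 6×3 + 3×1 + 7×5 + 5×3 = 171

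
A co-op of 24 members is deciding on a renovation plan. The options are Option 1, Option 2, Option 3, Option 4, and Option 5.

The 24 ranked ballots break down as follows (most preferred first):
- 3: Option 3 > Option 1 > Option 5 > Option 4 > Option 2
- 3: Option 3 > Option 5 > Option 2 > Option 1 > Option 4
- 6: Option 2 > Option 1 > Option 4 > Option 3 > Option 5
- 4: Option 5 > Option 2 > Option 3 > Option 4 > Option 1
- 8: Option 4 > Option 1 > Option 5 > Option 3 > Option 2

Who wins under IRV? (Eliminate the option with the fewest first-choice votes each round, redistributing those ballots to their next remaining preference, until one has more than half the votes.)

Option 2

Round 1: Option 1 0, Option 2 6, Option 3 6, Option 4 8, Option 5 4. Option 1 eliminated.
Round 2: Option 2 6, Option 3 6, Option 4 8, Option 5 4. Option 5 eliminated.
Round 3: Option 2 10, Option 3 6, Option 4 8. Option 3 eliminated.
Round 4: Option 2 13, Option 4 11. Option 2 has a majority (≥13).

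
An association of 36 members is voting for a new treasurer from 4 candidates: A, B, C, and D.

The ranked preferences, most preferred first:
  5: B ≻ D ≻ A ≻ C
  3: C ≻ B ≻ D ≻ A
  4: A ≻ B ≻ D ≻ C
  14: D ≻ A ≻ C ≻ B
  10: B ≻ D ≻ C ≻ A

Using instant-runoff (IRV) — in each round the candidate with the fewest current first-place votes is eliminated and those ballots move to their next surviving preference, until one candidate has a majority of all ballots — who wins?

B

Round 1: A 4, B 15, C 3, D 14. C eliminated.
Round 2: A 4, B 18, D 14. A eliminated.
Round 3: B 22, D 14. B has a majority (≥19).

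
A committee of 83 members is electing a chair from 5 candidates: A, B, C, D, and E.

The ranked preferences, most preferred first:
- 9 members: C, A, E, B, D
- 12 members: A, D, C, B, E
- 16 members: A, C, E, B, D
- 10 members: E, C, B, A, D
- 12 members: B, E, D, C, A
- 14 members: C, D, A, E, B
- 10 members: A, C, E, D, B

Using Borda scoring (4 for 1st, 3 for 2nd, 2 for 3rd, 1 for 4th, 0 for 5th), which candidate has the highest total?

C

A: 9×3 + 12×4 + 16×4 + 10×1 + 12×0 + 14×2 + 10×4 = 217
B: 9×1 + 12×1 + 16×1 + 10×2 + 12×4 + 14×0 + 10×0 = 105
C: 9×4 + 12×2 + 16×3 + 10×3 + 12×1 + 14×4 + 10×3 = 236
D: 9×0 + 12×3 + 16×0 + 10×0 + 12×2 + 14×3 + 10×1 = 112
E: 9×2 + 12×0 + 16×2 + 10×4 + 12×3 + 14×1 + 10×2 = 160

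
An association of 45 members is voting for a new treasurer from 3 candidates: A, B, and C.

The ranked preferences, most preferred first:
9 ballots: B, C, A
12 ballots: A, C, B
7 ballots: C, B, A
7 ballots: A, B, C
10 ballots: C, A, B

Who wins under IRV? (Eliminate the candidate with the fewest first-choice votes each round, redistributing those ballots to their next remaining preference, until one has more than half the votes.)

C

Round 1: A 19, B 9, C 17. B eliminated.
Round 2: A 19, C 26. C has a majority (≥23).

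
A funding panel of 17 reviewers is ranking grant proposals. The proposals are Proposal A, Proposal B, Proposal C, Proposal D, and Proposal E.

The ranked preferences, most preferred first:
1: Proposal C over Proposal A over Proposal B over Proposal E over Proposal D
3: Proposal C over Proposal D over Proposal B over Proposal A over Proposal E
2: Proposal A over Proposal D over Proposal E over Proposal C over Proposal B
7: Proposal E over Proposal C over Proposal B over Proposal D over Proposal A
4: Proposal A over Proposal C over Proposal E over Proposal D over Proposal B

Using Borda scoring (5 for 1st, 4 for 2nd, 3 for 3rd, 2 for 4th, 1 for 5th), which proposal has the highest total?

Proposal A: 1×4 + 3×2 + 2×5 + 7×1 + 4×5 = 47
Proposal B: 1×3 + 3×3 + 2×1 + 7×3 + 4×1 = 39
Proposal C: 1×5 + 3×5 + 2×2 + 7×4 + 4×4 = 68
Proposal D: 1×1 + 3×4 + 2×4 + 7×2 + 4×2 = 43
Proposal E: 1×2 + 3×1 + 2×3 + 7×5 + 4×3 = 58

Proposal C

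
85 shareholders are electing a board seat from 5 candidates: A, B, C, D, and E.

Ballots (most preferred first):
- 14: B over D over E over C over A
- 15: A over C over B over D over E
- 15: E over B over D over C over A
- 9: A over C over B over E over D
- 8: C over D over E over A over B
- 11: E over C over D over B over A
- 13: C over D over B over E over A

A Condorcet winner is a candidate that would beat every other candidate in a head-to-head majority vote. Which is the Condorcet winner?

C vs A: 61–24
C vs B: 56–29
C vs D: 56–29
C vs E: 45–40
C beats every other candidate.

C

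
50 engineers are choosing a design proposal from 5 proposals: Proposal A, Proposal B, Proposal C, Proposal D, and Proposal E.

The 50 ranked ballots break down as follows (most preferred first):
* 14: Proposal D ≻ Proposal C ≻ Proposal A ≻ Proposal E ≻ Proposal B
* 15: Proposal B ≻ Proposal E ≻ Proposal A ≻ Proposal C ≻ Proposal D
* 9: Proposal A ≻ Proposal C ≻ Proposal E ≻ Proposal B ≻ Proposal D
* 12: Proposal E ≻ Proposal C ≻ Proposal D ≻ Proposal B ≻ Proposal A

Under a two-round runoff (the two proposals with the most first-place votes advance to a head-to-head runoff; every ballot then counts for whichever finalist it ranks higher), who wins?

Proposal D

Round 1 first-place votes: Proposal A 9, Proposal B 15, Proposal C 0, Proposal D 14, Proposal E 12. Proposal B and Proposal D advance.
Runoff: Proposal B is ranked above Proposal D on 24 ballots, Proposal D above Proposal B on 26.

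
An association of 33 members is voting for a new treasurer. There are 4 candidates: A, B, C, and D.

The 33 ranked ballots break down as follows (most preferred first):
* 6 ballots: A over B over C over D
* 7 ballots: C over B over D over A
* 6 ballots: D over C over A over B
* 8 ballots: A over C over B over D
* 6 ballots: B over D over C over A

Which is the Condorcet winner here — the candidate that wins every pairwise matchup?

C

C vs A: 19–14
C vs B: 21–12
C vs D: 21–12
C beats every other candidate.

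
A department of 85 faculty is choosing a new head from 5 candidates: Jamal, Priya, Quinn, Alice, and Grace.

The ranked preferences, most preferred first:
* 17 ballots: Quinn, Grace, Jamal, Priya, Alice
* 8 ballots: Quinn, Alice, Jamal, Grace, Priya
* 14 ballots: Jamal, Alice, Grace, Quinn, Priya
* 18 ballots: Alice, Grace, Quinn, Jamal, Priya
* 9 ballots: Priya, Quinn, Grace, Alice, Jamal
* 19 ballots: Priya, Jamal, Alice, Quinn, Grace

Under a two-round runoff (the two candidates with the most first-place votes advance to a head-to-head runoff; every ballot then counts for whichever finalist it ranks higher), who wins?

Round 1 first-place votes: Jamal 14, Priya 28, Quinn 25, Alice 18, Grace 0. Priya and Quinn advance.
Runoff: Priya is ranked above Quinn on 28 ballots, Quinn above Priya on 57.

Quinn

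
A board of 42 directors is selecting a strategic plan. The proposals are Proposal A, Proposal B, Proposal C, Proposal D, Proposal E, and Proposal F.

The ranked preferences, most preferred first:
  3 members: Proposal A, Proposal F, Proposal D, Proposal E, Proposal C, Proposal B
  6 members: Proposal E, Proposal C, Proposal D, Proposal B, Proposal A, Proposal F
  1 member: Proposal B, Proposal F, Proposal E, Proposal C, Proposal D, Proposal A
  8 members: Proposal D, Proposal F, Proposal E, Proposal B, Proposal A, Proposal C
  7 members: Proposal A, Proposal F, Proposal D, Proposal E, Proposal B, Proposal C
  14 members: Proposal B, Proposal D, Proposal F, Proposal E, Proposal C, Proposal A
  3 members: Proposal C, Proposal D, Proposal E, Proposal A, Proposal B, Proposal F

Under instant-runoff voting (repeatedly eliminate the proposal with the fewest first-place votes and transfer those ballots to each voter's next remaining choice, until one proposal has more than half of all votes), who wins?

Round 1: Proposal A 10, Proposal B 15, Proposal C 3, Proposal D 8, Proposal E 6, Proposal F 0. Proposal F eliminated.
Round 2: Proposal A 10, Proposal B 15, Proposal C 3, Proposal D 8, Proposal E 6. Proposal C eliminated.
Round 3: Proposal A 10, Proposal B 15, Proposal D 11, Proposal E 6. Proposal E eliminated.
Round 4: Proposal A 10, Proposal B 15, Proposal D 17. Proposal A eliminated.
Round 5: Proposal B 15, Proposal D 27. Proposal D has a majority (≥22).

Proposal D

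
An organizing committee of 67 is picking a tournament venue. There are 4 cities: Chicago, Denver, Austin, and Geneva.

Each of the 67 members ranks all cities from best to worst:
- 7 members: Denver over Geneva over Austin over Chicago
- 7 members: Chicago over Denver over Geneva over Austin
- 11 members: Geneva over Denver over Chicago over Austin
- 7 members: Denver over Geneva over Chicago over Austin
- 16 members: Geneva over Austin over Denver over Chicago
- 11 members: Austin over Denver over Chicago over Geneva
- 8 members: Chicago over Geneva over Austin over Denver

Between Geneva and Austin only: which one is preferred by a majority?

Geneva is ranked above Austin on 56 ballots; Austin above Geneva on 11.

Geneva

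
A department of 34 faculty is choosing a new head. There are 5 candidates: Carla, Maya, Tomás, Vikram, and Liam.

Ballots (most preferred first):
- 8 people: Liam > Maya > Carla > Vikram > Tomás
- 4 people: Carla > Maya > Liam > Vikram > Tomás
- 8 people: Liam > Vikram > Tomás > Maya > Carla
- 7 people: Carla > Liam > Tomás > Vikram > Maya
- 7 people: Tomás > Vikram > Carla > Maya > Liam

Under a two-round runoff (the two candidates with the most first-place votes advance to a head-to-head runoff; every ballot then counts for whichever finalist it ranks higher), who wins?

Round 1 first-place votes: Carla 11, Maya 0, Tomás 7, Vikram 0, Liam 16. Liam and Carla advance.
Runoff: Liam is ranked above Carla on 16 ballots, Carla above Liam on 18.

Carla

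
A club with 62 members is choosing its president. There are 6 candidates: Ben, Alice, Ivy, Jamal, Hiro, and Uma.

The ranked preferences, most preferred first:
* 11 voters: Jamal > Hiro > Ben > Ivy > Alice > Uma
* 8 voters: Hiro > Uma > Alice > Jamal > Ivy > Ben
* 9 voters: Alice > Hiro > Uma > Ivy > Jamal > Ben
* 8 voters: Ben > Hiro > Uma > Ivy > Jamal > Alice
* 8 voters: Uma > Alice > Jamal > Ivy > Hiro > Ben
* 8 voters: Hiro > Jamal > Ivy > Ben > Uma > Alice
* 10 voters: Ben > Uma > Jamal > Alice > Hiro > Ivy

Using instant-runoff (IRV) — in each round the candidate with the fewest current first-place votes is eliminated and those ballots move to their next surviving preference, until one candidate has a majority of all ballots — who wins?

Hiro

Round 1: Ben 18, Alice 9, Ivy 0, Jamal 11, Hiro 16, Uma 8. Ivy eliminated.
Round 2: Ben 18, Alice 9, Jamal 11, Hiro 16, Uma 8. Uma eliminated.
Round 3: Ben 18, Alice 17, Jamal 11, Hiro 16. Jamal eliminated.
Round 4: Ben 18, Alice 17, Hiro 27. Alice eliminated.
Round 5: Ben 18, Hiro 44. Hiro has a majority (≥32).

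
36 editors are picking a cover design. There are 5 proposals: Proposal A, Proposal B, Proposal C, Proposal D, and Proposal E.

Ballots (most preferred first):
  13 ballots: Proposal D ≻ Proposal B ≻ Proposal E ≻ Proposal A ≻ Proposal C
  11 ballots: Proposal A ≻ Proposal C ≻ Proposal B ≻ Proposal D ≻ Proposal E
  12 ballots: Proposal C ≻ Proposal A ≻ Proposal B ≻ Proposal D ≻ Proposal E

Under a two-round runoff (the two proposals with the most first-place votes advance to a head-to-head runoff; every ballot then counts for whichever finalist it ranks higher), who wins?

Round 1 first-place votes: Proposal A 11, Proposal B 0, Proposal C 12, Proposal D 13, Proposal E 0. Proposal D and Proposal C advance.
Runoff: Proposal D is ranked above Proposal C on 13 ballots, Proposal C above Proposal D on 23.

Proposal C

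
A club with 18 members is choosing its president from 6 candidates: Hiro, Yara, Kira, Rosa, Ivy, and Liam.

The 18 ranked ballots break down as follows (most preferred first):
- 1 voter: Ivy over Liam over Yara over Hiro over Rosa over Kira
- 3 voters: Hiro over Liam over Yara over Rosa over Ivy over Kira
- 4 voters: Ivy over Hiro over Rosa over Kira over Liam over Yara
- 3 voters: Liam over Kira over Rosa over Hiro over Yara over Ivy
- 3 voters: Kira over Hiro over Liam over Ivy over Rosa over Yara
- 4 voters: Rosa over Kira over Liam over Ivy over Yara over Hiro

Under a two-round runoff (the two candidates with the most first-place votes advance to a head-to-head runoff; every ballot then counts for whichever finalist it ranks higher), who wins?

Rosa

Round 1 first-place votes: Hiro 3, Yara 0, Kira 3, Rosa 4, Ivy 5, Liam 3. Ivy and Rosa advance.
Runoff: Ivy is ranked above Rosa on 8 ballots, Rosa above Ivy on 10.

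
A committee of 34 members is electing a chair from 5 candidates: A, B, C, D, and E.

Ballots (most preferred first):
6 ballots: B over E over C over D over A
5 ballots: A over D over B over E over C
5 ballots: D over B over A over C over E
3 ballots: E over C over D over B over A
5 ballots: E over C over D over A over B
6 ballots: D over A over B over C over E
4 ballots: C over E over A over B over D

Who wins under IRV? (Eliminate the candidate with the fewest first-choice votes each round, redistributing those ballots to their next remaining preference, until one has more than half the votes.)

Round 1: A 5, B 6, C 4, D 11, E 8. C eliminated.
Round 2: A 5, B 6, D 11, E 12. A eliminated.
Round 3: B 6, D 16, E 12. B eliminated.
Round 4: D 16, E 18. E has a majority (≥18).

E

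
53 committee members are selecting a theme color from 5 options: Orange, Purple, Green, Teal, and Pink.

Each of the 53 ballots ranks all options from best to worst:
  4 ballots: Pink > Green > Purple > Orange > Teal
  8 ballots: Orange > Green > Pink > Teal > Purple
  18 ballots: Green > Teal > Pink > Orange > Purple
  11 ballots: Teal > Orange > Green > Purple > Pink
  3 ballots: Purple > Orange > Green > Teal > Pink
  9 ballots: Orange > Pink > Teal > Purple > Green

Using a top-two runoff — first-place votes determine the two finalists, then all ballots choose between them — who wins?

Orange

Round 1 first-place votes: Orange 17, Purple 3, Green 18, Teal 11, Pink 4. Green and Orange advance.
Runoff: Green is ranked above Orange on 22 ballots, Orange above Green on 31.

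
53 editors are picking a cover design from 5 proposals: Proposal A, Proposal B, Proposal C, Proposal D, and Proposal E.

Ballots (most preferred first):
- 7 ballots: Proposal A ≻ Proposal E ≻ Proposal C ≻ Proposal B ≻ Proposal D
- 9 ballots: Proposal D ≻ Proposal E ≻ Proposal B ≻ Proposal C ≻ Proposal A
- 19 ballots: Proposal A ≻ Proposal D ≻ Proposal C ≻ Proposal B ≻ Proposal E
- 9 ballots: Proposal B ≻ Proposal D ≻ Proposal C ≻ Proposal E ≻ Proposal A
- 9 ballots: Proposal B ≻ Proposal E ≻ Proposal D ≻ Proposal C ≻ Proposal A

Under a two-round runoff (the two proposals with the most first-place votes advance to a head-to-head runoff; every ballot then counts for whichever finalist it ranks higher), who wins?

Round 1 first-place votes: Proposal A 26, Proposal B 18, Proposal C 0, Proposal D 9, Proposal E 0. Proposal A and Proposal B advance.
Runoff: Proposal A is ranked above Proposal B on 26 ballots, Proposal B above Proposal A on 27.

Proposal B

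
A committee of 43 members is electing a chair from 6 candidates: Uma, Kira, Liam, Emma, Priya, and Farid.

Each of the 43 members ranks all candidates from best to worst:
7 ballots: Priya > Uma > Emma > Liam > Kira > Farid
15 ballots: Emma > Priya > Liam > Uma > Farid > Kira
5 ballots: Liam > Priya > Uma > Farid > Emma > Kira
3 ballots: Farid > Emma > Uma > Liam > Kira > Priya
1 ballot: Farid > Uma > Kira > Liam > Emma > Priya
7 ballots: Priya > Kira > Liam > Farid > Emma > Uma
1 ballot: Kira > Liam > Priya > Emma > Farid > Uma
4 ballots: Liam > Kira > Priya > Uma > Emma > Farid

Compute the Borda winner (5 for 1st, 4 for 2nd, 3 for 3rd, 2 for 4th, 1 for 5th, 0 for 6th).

Uma: 7×4 + 15×2 + 5×3 + 3×3 + 1×4 + 7×0 + 1×0 + 4×2 = 94
Kira: 7×1 + 15×0 + 5×0 + 3×1 + 1×3 + 7×4 + 1×5 + 4×4 = 62
Liam: 7×2 + 15×3 + 5×5 + 3×2 + 1×2 + 7×3 + 1×4 + 4×5 = 137
Emma: 7×3 + 15×5 + 5×1 + 3×4 + 1×1 + 7×1 + 1×2 + 4×1 = 127
Priya: 7×5 + 15×4 + 5×4 + 3×0 + 1×0 + 7×5 + 1×3 + 4×3 = 165
Farid: 7×0 + 15×1 + 5×2 + 3×5 + 1×5 + 7×2 + 1×1 + 4×0 = 60

Priya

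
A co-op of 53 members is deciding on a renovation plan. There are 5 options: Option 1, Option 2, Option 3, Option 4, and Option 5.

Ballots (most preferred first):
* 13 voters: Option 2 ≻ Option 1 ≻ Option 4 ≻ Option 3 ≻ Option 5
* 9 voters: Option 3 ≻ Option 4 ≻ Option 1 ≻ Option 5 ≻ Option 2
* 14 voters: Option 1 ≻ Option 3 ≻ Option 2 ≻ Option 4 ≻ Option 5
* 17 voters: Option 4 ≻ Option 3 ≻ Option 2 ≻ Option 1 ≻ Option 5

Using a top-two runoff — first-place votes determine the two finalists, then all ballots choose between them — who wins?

Round 1 first-place votes: Option 1 14, Option 2 13, Option 3 9, Option 4 17, Option 5 0. Option 4 and Option 1 advance.
Runoff: Option 4 is ranked above Option 1 on 26 ballots, Option 1 above Option 4 on 27.

Option 1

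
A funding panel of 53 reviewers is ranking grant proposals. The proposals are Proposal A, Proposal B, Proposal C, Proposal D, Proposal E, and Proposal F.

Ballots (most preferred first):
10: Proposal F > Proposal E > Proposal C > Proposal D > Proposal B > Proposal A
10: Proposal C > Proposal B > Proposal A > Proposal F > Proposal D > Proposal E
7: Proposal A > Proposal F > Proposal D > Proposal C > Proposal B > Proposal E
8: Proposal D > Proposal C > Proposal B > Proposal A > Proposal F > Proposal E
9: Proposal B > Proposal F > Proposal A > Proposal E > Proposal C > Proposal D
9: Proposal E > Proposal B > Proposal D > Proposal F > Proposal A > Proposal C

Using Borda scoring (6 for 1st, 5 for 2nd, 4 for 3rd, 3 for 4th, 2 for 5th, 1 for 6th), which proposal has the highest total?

Proposal A: 10×1 + 10×4 + 7×6 + 8×3 + 9×4 + 9×2 = 170
Proposal B: 10×2 + 10×5 + 7×2 + 8×4 + 9×6 + 9×5 = 215
Proposal C: 10×4 + 10×6 + 7×3 + 8×5 + 9×2 + 9×1 = 188
Proposal D: 10×3 + 10×2 + 7×4 + 8×6 + 9×1 + 9×4 = 171
Proposal E: 10×5 + 10×1 + 7×1 + 8×1 + 9×3 + 9×6 = 156
Proposal F: 10×6 + 10×3 + 7×5 + 8×2 + 9×5 + 9×3 = 213

Proposal B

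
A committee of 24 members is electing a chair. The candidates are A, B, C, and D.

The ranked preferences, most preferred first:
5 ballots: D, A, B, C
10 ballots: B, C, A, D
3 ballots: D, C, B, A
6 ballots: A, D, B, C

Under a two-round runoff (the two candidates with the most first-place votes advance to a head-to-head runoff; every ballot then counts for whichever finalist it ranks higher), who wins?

D

Round 1 first-place votes: A 6, B 10, C 0, D 8. B and D advance.
Runoff: B is ranked above D on 10 ballots, D above B on 14.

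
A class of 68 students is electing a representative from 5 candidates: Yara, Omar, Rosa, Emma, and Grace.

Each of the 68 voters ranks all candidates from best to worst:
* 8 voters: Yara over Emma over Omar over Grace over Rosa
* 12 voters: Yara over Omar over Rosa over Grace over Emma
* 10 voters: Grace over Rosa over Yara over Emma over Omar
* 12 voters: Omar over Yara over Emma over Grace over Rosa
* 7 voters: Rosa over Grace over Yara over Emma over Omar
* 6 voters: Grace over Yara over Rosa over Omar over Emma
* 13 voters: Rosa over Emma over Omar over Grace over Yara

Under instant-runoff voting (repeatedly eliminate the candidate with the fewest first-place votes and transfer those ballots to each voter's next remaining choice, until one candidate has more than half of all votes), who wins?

Round 1: Yara 20, Omar 12, Rosa 20, Emma 0, Grace 16. Emma eliminated.
Round 2: Yara 20, Omar 12, Rosa 20, Grace 16. Omar eliminated.
Round 3: Yara 32, Rosa 20, Grace 16. Grace eliminated.
Round 4: Yara 38, Rosa 30. Yara has a majority (≥35).

Yara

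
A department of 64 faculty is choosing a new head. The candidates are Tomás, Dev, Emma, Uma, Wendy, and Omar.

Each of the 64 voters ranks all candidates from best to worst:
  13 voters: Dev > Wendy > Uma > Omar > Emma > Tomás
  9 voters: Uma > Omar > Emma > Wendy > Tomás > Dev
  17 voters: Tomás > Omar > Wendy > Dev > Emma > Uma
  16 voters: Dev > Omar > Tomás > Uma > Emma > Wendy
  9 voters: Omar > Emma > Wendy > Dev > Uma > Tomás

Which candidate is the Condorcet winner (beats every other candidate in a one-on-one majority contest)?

Omar

Omar vs Tomás: 47–17
Omar vs Dev: 35–29
Omar vs Emma: 64–0
Omar vs Uma: 42–22
Omar vs Wendy: 51–13
Omar beats every other candidate.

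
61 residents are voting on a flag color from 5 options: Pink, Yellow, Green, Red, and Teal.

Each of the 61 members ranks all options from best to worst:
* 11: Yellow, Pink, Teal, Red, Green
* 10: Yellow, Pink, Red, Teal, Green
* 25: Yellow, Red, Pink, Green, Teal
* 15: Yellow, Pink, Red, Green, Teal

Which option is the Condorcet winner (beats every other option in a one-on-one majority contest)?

Yellow

Yellow vs Pink: 61–0
Yellow vs Green: 61–0
Yellow vs Red: 61–0
Yellow vs Teal: 61–0
Yellow beats every other option.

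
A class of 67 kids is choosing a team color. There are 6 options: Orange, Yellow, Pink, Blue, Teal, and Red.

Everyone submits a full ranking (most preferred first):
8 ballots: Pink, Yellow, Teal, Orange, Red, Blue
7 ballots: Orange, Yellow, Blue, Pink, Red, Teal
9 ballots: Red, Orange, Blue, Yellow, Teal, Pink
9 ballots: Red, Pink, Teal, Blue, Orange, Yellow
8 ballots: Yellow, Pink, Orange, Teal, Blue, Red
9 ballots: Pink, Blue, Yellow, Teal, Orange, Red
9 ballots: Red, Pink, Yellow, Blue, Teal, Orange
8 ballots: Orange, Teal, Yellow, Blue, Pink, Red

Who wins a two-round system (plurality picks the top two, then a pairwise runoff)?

Pink

Round 1 first-place votes: Orange 15, Yellow 8, Pink 17, Blue 0, Teal 0, Red 27. Red and Pink advance.
Runoff: Red is ranked above Pink on 27 ballots, Pink above Red on 40.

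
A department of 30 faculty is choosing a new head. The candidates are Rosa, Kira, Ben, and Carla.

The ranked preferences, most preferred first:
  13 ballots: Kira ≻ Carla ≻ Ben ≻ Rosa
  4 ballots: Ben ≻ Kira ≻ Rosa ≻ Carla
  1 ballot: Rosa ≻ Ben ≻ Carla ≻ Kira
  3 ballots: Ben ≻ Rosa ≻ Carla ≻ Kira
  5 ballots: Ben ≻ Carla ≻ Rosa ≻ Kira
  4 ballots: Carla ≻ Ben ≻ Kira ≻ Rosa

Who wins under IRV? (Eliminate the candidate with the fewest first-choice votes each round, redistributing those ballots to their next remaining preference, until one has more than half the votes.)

Round 1: Rosa 1, Kira 13, Ben 12, Carla 4. Rosa eliminated.
Round 2: Kira 13, Ben 13, Carla 4. Carla eliminated.
Round 3: Kira 13, Ben 17. Ben has a majority (≥16).

Ben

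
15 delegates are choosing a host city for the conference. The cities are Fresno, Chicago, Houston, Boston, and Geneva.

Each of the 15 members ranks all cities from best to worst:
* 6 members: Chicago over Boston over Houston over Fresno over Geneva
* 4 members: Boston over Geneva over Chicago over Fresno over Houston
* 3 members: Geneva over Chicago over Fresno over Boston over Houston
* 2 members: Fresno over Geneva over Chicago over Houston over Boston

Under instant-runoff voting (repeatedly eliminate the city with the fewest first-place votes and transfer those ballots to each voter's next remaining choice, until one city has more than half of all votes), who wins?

Round 1: Fresno 2, Chicago 6, Houston 0, Boston 4, Geneva 3. Houston eliminated.
Round 2: Fresno 2, Chicago 6, Boston 4, Geneva 3. Fresno eliminated.
Round 3: Chicago 6, Boston 4, Geneva 5. Boston eliminated.
Round 4: Chicago 6, Geneva 9. Geneva has a majority (≥8).

Geneva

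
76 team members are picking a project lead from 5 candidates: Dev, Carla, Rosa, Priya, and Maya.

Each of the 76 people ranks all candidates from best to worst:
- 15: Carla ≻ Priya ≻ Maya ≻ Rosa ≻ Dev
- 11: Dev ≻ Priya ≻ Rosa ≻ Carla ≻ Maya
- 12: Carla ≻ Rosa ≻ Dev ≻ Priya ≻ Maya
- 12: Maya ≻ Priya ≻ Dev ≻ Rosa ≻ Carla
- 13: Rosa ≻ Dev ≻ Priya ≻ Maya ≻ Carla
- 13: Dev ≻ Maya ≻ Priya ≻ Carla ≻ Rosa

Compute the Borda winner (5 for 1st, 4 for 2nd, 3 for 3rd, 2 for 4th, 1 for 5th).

Dev

Dev: 15×1 + 11×5 + 12×3 + 12×3 + 13×4 + 13×5 = 259
Carla: 15×5 + 11×2 + 12×5 + 12×1 + 13×1 + 13×2 = 208
Rosa: 15×2 + 11×3 + 12×4 + 12×2 + 13×5 + 13×1 = 213
Priya: 15×4 + 11×4 + 12×2 + 12×4 + 13×3 + 13×3 = 254
Maya: 15×3 + 11×1 + 12×1 + 12×5 + 13×2 + 13×4 = 206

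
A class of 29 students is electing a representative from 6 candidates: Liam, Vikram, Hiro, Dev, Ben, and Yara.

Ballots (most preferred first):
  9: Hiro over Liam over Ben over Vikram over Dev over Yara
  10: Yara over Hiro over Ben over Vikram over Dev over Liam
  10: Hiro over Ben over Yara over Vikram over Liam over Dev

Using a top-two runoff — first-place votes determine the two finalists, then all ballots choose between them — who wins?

Hiro

Round 1 first-place votes: Liam 0, Vikram 0, Hiro 19, Dev 0, Ben 0, Yara 10. Hiro and Yara advance.
Runoff: Hiro is ranked above Yara on 19 ballots, Yara above Hiro on 10.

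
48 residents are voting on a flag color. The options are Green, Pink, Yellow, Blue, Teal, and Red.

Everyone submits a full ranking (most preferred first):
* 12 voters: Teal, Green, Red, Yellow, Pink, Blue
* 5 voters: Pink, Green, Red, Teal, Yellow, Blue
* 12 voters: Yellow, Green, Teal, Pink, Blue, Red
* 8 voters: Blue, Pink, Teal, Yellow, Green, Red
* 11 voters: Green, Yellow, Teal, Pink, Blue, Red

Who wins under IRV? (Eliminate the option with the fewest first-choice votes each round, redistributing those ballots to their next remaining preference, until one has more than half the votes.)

Round 1: Green 11, Pink 5, Yellow 12, Blue 8, Teal 12, Red 0. Red eliminated.
Round 2: Green 11, Pink 5, Yellow 12, Blue 8, Teal 12. Pink eliminated.
Round 3: Green 16, Yellow 12, Blue 8, Teal 12. Blue eliminated.
Round 4: Green 16, Yellow 12, Teal 20. Yellow eliminated.
Round 5: Green 28, Teal 20. Green has a majority (≥25).

Green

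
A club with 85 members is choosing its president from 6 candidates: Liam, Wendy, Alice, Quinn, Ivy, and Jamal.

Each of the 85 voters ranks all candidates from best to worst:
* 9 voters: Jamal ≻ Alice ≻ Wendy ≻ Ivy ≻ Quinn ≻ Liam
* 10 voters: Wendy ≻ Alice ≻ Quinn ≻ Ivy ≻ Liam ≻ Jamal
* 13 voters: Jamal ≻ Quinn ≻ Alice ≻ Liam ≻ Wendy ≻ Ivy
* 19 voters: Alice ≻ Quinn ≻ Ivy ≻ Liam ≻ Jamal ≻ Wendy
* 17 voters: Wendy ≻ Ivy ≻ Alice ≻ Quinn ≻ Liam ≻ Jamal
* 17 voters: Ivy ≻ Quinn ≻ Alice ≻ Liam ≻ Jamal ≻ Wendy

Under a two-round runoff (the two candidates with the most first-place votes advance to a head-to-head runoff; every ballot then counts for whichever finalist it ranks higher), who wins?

Round 1 first-place votes: Liam 0, Wendy 27, Alice 19, Quinn 0, Ivy 17, Jamal 22. Wendy and Jamal advance.
Runoff: Wendy is ranked above Jamal on 27 ballots, Jamal above Wendy on 58.

Jamal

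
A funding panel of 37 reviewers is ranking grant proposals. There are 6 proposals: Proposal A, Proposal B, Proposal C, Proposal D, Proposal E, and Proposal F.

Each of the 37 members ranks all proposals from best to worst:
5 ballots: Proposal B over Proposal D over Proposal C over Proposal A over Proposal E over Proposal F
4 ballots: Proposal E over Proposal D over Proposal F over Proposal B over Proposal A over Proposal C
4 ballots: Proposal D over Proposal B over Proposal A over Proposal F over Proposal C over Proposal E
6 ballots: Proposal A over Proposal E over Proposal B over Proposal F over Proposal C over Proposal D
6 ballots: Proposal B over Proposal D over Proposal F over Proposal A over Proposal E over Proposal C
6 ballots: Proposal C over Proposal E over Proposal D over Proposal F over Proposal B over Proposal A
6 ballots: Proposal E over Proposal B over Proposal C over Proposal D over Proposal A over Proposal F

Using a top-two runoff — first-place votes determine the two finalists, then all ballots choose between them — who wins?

Round 1 first-place votes: Proposal A 6, Proposal B 11, Proposal C 6, Proposal D 4, Proposal E 10, Proposal F 0. Proposal B and Proposal E advance.
Runoff: Proposal B is ranked above Proposal E on 15 ballots, Proposal E above Proposal B on 22.

Proposal E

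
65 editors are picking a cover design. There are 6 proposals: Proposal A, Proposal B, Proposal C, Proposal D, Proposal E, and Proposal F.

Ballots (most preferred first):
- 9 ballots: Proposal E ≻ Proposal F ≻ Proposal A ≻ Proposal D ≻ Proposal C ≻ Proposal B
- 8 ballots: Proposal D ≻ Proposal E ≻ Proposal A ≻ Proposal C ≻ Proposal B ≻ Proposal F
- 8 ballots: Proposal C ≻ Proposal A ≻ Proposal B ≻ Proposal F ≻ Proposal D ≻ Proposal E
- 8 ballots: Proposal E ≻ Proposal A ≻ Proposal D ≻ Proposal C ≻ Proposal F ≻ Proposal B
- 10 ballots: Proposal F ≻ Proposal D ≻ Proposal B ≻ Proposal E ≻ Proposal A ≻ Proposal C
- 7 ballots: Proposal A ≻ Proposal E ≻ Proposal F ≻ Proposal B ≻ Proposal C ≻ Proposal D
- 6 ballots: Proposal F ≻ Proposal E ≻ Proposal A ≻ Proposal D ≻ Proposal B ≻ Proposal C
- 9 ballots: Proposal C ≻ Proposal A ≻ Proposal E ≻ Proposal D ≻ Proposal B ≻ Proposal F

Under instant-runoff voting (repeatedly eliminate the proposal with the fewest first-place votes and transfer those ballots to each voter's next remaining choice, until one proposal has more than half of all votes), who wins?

Proposal E

Round 1: Proposal A 7, Proposal B 0, Proposal C 17, Proposal D 8, Proposal E 17, Proposal F 16. Proposal B eliminated.
Round 2: Proposal A 7, Proposal C 17, Proposal D 8, Proposal E 17, Proposal F 16. Proposal A eliminated.
Round 3: Proposal C 17, Proposal D 8, Proposal E 24, Proposal F 16. Proposal D eliminated.
Round 4: Proposal C 17, Proposal E 32, Proposal F 16. Proposal F eliminated.
Round 5: Proposal C 17, Proposal E 48. Proposal E has a majority (≥33).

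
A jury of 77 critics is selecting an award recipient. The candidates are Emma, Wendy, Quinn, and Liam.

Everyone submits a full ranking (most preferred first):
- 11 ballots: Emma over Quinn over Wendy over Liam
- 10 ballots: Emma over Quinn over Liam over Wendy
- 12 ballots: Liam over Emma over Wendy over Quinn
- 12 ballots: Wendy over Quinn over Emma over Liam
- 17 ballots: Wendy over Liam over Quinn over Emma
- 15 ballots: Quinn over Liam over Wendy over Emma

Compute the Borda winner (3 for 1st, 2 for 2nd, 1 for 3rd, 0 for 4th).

Quinn

Emma: 11×3 + 10×3 + 12×2 + 12×1 + 17×0 + 15×0 = 99
Wendy: 11×1 + 10×0 + 12×1 + 12×3 + 17×3 + 15×1 = 125
Quinn: 11×2 + 10×2 + 12×0 + 12×2 + 17×1 + 15×3 = 128
Liam: 11×0 + 10×1 + 12×3 + 12×0 + 17×2 + 15×2 = 110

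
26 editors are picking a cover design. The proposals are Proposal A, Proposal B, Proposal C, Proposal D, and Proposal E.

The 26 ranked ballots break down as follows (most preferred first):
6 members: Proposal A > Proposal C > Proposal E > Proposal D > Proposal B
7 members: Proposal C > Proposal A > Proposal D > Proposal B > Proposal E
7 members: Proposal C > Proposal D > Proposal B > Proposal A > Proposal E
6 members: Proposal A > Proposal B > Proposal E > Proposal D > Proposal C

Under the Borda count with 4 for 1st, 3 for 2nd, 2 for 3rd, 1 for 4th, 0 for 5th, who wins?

Proposal A

Proposal A: 6×4 + 7×3 + 7×1 + 6×4 = 76
Proposal B: 6×0 + 7×1 + 7×2 + 6×3 = 39
Proposal C: 6×3 + 7×4 + 7×4 + 6×0 = 74
Proposal D: 6×1 + 7×2 + 7×3 + 6×1 = 47
Proposal E: 6×2 + 7×0 + 7×0 + 6×2 = 24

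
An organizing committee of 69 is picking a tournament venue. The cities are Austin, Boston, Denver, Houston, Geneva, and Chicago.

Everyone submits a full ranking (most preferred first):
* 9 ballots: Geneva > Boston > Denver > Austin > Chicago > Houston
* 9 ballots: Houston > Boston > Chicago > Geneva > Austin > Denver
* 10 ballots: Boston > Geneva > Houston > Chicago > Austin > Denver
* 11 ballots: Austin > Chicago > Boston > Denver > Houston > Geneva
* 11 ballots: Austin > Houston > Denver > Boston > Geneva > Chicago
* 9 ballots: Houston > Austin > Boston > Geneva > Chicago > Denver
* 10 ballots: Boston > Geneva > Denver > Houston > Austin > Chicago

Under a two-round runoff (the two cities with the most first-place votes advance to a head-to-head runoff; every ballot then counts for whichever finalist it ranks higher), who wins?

Boston

Round 1 first-place votes: Austin 22, Boston 20, Denver 0, Houston 18, Geneva 9, Chicago 0. Austin and Boston advance.
Runoff: Austin is ranked above Boston on 31 ballots, Boston above Austin on 38.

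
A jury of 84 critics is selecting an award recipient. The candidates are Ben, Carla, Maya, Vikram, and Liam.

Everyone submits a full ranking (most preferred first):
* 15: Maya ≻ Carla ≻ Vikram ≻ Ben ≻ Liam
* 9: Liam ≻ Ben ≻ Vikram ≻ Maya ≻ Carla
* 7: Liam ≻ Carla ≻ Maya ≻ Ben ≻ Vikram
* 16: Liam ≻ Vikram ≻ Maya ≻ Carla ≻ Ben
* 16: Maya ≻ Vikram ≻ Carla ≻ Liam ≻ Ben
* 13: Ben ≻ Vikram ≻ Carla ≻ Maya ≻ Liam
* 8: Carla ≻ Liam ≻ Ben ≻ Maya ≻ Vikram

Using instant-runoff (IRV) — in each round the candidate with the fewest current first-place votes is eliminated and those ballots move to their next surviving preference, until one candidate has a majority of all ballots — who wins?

Round 1: Ben 13, Carla 8, Maya 31, Vikram 0, Liam 32. Vikram eliminated.
Round 2: Ben 13, Carla 8, Maya 31, Liam 32. Carla eliminated.
Round 3: Ben 13, Maya 31, Liam 40. Ben eliminated.
Round 4: Maya 44, Liam 40. Maya has a majority (≥43).

Maya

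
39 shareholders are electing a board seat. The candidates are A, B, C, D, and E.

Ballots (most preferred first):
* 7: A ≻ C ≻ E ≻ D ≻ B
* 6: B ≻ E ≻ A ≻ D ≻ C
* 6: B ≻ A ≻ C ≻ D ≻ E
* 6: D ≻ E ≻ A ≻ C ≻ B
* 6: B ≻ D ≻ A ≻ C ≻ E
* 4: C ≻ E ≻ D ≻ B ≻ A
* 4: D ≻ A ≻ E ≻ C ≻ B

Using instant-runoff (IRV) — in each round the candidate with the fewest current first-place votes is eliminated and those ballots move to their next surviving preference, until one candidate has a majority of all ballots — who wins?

Round 1: A 7, B 18, C 4, D 10, E 0. E eliminated.
Round 2: A 7, B 18, C 4, D 10. C eliminated.
Round 3: A 7, B 18, D 14. A eliminated.
Round 4: B 18, D 21. D has a majority (≥20).

D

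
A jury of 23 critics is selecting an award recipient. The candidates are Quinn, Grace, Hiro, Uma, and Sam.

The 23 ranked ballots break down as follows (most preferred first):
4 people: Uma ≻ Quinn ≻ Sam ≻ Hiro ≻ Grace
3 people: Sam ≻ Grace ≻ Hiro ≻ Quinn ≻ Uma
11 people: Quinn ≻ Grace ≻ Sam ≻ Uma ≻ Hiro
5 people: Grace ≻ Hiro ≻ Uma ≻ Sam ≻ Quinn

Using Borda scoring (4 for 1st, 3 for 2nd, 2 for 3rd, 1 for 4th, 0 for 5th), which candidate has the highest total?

Quinn: 4×3 + 3×1 + 11×4 + 5×0 = 59
Grace: 4×0 + 3×3 + 11×3 + 5×4 = 62
Hiro: 4×1 + 3×2 + 11×0 + 5×3 = 25
Uma: 4×4 + 3×0 + 11×1 + 5×2 = 37
Sam: 4×2 + 3×4 + 11×2 + 5×1 = 47

Grace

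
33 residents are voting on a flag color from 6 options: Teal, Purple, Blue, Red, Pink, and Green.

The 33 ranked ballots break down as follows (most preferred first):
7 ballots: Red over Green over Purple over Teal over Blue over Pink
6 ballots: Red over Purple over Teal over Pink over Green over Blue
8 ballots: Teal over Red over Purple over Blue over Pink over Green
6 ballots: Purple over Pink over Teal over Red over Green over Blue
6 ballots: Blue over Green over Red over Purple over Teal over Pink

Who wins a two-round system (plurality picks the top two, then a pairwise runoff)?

Round 1 first-place votes: Teal 8, Purple 6, Blue 6, Red 13, Pink 0, Green 0. Red and Teal advance.
Runoff: Red is ranked above Teal on 19 ballots, Teal above Red on 14.

Red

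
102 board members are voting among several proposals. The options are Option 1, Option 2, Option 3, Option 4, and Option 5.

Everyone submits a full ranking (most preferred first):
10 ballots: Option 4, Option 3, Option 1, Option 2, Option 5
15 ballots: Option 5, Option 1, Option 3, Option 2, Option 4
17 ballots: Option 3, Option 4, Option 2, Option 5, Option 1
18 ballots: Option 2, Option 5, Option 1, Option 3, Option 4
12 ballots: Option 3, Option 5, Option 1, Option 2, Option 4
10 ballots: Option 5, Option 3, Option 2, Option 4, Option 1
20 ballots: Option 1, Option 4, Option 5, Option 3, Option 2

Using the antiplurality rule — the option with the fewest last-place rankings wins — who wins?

Last-place votes: Option 1 27, Option 2 20, Option 3 0, Option 4 45, Option 5 10.

Option 3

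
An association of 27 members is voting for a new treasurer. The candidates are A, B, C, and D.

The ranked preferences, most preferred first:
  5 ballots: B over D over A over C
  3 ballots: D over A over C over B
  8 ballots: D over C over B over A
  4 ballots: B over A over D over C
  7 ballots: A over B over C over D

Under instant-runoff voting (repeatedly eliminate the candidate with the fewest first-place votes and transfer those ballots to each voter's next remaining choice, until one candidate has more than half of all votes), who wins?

Round 1: A 7, B 9, C 0, D 11. C eliminated.
Round 2: A 7, B 9, D 11. A eliminated.
Round 3: B 16, D 11. B has a majority (≥14).

B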